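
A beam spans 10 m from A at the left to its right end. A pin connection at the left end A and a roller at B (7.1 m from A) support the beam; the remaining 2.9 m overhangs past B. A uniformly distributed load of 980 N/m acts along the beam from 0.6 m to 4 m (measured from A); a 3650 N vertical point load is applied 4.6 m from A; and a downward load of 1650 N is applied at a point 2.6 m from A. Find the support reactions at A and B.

Resultant of the distributed load: 980 × 3.4 = 3332 N at 2.3 m from A.
ΣM about A: B_y·7.1 − (980·3.4)·2.3 − 3650·4.6 − 1650·2.6 = 0 → B_y = 28743.6/7.1 = 4048.39 ≈ 4048 N.
ΣF_y = 0: A_y + 4048.39 − 980·3.4 − 3650 − 1650 = 0 → A_y = 4584 N.
ΣF_x = 0: no horizontal applied forces, so A_x = 0.

A_x = 0, A_y = 4584 N, B_y = 4048 N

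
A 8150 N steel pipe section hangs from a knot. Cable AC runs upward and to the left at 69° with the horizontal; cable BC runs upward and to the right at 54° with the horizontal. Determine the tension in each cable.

ΣF_x = 0: −T_AC·cos69° + T_BC·cos54° = 0 → T_BC = 0.609692·T_AC.
ΣF_y = 0: T_AC·sin69° + T_BC·sin54° = 8150.
Substitute: T_AC·(0.93358 + 0.609692·0.809017) = 8150 → T_AC = 5711.96 ≈ 5712 N.
Then T_BC = 0.609692 × 5711.96 = 3483 N.

T_AC = 5712 N, T_BC = 3483 N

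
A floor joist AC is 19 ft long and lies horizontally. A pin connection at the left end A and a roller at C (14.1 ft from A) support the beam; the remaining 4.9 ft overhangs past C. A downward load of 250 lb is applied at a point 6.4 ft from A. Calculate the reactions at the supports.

Moments about A: C_y·14.1 − 250·6.4 = 0 → C_y = 1600/14.1 = 113.475 ≈ 113.5 lb.
ΣF_y = 0: A_y + 113.475 − 250 = 0 → A_y = 136.5 lb.
ΣF_x = 0: no horizontal applied forces, so A_x = 0.

A_x = 0, A_y = 136.5 lb, C_y = 113.5 lb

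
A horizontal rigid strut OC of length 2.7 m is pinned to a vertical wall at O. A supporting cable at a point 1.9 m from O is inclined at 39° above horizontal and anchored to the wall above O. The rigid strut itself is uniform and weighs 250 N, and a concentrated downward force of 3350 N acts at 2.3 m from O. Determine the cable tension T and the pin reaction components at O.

ΣM about O: T·sin39°·1.9 − 250·1.35 − 3350·2.3 = 0 → T = 8042.5/(1.9·0.62932) = 6726.14 ≈ 6726 N.
ΣF_x = 0: O_x − T·cos39° = 0 → O_x = 6726.14 × 0.777146 = 5227 N.
ΣF_y = 0: O_y + T·sin39° − 250 − 3350 = 0 → O_y = 3600 − 6726.14 × 0.62932 = -632.9 N.

T = 6726 N, O_x = 5227 N, O_y = -632.9 N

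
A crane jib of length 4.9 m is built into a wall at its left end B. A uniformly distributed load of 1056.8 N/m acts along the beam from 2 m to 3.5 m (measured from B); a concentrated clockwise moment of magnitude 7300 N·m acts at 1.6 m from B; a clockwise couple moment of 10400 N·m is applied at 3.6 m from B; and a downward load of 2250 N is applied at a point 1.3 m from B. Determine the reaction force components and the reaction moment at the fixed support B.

Resultant of the distributed load: 1056.8 × 1.5 = 1585.2 N at 2.75 m from B.
ΣF_x = 0: B_x = 0.
ΣF_y = 0: B_y − 1056.8·1.5 − 2250 = 0 → B_y = 3835 N.
ΣM about B: M_B − (1056.8·1.5)·2.75 − 7300 − 10400 − 2250·1.3 = 0 → M_B = 24980 N·m.

B_x = 0, B_y = 3835 N, M_B = 24980 N·m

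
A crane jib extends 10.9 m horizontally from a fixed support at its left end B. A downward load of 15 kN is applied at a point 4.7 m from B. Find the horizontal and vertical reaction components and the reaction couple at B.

B_x = 0, B_y = 15.00 kN, M_B = 70.50 kN·m

ΣF_x = 0: B_x = 0.
ΣF_y = 0: B_y − 15 = 0 → B_y = 15.00 kN.
ΣM about B: M_B − 15·4.7 = 0 → M_B = 70.50 kN·m.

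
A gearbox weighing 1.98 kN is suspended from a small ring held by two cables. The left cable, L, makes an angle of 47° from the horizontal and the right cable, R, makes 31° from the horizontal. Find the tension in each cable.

T_L = 1.735 kN, T_R = 1.381 kN

ΣF_x = 0: −T_L·cos47° + T_R·cos31° = 0 → T_R = 0.795642·T_L.
ΣF_y = 0: T_L·sin47° + T_R·sin31° = 1.98.
Substitute: T_L·(0.731354 + 0.795642·0.515038) = 1.98 → T_L = 1.73511 ≈ 1.735 kN.
Then T_R = 0.795642 × 1.73511 = 1.381 kN.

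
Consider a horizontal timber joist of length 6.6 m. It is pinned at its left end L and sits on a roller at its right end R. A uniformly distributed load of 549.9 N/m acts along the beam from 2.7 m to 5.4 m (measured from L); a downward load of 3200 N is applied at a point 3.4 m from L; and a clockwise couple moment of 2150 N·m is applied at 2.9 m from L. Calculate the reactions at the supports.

Resultant of the distributed load: 549.9 × 2.7 = 1484.73 N at 4.05 m from L.
ΣM about L: R_y·6.6 − (549.9·2.7)·4.05 − 3200·3.4 − 2150 = 0 → R_y = 19043.1565/6.6 = 2885.33 ≈ 2885 N.
ΣF_y = 0: L_y + 2885.33 − 549.9·2.7 − 3200 = 0 → L_y = 1799 N.
ΣF_x = 0: no horizontal applied forces, so L_x = 0.

L_x = 0, L_y = 1799 N, R_y = 2885 N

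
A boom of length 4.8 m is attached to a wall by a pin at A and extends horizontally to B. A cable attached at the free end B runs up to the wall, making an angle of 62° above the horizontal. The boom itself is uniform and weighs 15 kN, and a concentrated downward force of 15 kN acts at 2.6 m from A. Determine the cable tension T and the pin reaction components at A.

T = 17.70 kN, A_x = 8.308 kN, A_y = 14.37 kN

ΣM about A: T·sin62°·4.8 − 15·2.4 − 15·2.6 = 0 → T = 75/(4.8·0.882948) = 17.6964 ≈ 17.70 kN.
ΣF_x = 0: A_x − T·cos62° = 0 → A_x = 17.6964 × 0.469472 = 8.308 kN.
ΣF_y = 0: A_y + T·sin62° − 15 − 15 = 0 → A_y = 30 − 17.6964 × 0.882948 = 14.37 kN.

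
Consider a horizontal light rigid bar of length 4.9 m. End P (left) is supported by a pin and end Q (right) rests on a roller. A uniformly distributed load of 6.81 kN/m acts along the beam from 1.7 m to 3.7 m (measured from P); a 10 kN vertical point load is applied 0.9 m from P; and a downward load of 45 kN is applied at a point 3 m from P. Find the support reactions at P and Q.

Resultant of the distributed load: 6.81 × 2 = 13.62 kN at 2.7 m from P.
ΣM about P: Q_y·4.9 − (6.81·2)·2.7 − 10·0.9 − 45·3 = 0 → Q_y = 180.774/4.9 = 36.8927 ≈ 36.89 kN.
ΣF_y = 0: P_y + 36.8927 − 6.81·2 − 10 − 45 = 0 → P_y = 31.73 kN.
ΣF_x = 0: no horizontal applied forces, so P_x = 0.

P_x = 0, P_y = 31.73 kN, Q_y = 36.89 kN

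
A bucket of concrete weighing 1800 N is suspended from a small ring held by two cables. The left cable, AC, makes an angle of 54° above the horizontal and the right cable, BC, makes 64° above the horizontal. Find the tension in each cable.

ΣF_x = 0: −T_AC·cos54° + T_BC·cos64° = 0 → T_BC = 1.34084·T_AC.
ΣF_y = 0: T_AC·sin54° + T_BC·sin64° = 1800.
Substitute: T_AC·(0.809017 + 1.34084·0.898794) = 1800 → T_AC = 893.675 ≈ 893.7 N.
Then T_BC = 1.34084 × 893.675 = 1198 N.

T_AC = 893.7 N, T_BC = 1198 N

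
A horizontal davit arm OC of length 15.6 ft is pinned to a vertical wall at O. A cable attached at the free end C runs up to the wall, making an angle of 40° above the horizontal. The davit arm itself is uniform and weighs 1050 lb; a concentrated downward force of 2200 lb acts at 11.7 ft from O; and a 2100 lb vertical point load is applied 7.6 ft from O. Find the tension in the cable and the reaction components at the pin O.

T = 4975 lb, O_x = 3811 lb, O_y = 2152 lb

ΣM about O: T·sin40°·15.6 − 1050·7.8 − 2200·11.7 − 2100·7.6 = 0 → T = 49890/(15.6·0.642788) = 4975.32 ≈ 4975 lb.
ΣF_x = 0: O_x − T·cos40° = 0 → O_x = 4975.32 × 0.766044 = 3811 lb.
ΣF_y = 0: O_y + T·sin40° − 1050 − 2200 − 2100 = 0 → O_y = 5350 − 4975.32 × 0.642788 = 2152 lb.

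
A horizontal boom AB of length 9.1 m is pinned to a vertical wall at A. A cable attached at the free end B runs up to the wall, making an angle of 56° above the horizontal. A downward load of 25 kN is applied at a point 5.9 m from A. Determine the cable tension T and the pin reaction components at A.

T = 19.55 kN, A_x = 10.93 kN, A_y = 8.791 kN

ΣM about A: T·sin56°·9.1 − 25·5.9 = 0 → T = 147.5/(9.1·0.829038) = 19.5513 ≈ 19.55 kN.
ΣF_x = 0: A_x − T·cos56° = 0 → A_x = 19.5513 × 0.559193 = 10.93 kN.
ΣF_y = 0: A_y + T·sin56° − 25 = 0 → A_y = 25 − 19.5513 × 0.829038 = 8.791 kN.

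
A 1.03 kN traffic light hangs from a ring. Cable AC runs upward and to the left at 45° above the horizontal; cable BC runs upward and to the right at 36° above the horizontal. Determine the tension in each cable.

T_AC = 0.8437 kN, T_BC = 0.7374 kN

ΣF_x = 0: −T_AC·cos45° + T_BC·cos36° = 0 → T_BC = 0.874032·T_AC.
ΣF_y = 0: T_AC·sin45° + T_BC·sin36° = 1.03.
Substitute: T_AC·(0.707107 + 0.874032·0.587785) = 1.03 → T_AC = 0.843675 ≈ 0.8437 kN.
Then T_BC = 0.874032 × 0.843675 = 0.7374 kN.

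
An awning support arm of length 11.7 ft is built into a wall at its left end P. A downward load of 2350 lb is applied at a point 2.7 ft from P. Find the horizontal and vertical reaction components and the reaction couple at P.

ΣF_x = 0: P_x = 0.
ΣF_y = 0: P_y − 2350 = 0 → P_y = 2350 lb.
ΣM about P: M_P − 2350·2.7 = 0 → M_P = 6345 lb·ft.

P_x = 0, P_y = 2350 lb, M_P = 6345 lb·ft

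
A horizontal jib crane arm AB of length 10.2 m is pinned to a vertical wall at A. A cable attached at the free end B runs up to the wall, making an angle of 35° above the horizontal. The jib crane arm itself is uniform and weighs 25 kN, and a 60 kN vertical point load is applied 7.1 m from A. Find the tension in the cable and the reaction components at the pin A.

ΣM about A: T·sin35°·10.2 − 25·5.1 − 60·7.1 = 0 → T = 553.5/(10.2·0.573576) = 94.6077 ≈ 94.61 kN.
ΣF_x = 0: A_x − T·cos35° = 0 → A_x = 94.6077 × 0.819152 = 77.50 kN.
ΣF_y = 0: A_y + T·sin35° − 25 − 60 = 0 → A_y = 85 − 94.6077 × 0.573576 = 30.74 kN.

T = 94.61 kN, A_x = 77.50 kN, A_y = 30.74 kN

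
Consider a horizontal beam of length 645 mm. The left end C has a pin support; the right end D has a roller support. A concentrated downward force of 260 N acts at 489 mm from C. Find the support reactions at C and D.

C_x = 0, C_y = 62.88 N, D_y = 197.1 N

Moments about C: D_y·645 − 260·489 = 0 → D_y = 127140/645 = 197.116 ≈ 197.1 N.
ΣF_y = 0: C_y + 197.116 − 260 = 0 → C_y = 62.88 N.
ΣF_x = 0: no horizontal applied forces, so C_x = 0.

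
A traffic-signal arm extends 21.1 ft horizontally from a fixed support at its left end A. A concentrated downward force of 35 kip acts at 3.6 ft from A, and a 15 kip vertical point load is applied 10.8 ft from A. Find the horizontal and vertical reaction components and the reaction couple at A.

ΣF_x = 0: A_x = 0.
ΣF_y = 0: A_y − 35 − 15 = 0 → A_y = 50.00 kip.
ΣM about A: M_A − 35·3.6 − 15·10.8 = 0 → M_A = 288.0 kip·ft.

A_x = 0, A_y = 50.00 kip, M_A = 288.0 kip·ft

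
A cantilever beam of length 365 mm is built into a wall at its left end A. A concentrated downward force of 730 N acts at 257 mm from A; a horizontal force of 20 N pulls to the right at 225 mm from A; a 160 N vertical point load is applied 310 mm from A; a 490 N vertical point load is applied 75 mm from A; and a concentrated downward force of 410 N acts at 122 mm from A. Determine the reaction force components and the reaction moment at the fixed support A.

A_x = -20.00 N, A_y = 1790 N, M_A = 324000 N·mm

ΣF_x = 0: A_x + 20 = 0 → A_x = -20.00 N.
ΣF_y = 0: A_y − 730 − 160 − 490 − 410 = 0 → A_y = 1790 N.
ΣM about A: M_A − 730·257 − 160·310 − 490·75 − 410·122 = 0 → M_A = 324000 N·mm.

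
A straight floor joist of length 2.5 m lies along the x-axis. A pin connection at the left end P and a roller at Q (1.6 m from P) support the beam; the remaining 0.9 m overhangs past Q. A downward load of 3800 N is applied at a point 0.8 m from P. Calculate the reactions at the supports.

P_x = 0, P_y = 1900 N, Q_y = 1900 N

ΣM about P: Q_y·1.6 − 3800·0.8 = 0 → Q_y = 3040/1.6 = 1900 N.
ΣF_y = 0: P_y + 1900 − 3800 = 0 → P_y = 1900 N.
ΣF_x = 0: no horizontal applied forces, so P_x = 0.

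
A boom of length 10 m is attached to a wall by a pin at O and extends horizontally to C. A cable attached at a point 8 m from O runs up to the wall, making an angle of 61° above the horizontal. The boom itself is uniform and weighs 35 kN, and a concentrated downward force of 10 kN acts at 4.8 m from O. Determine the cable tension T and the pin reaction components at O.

T = 31.87 kN, O_x = 15.45 kN, O_y = 17.12 kN

ΣM about O: T·sin61°·8 − 35·5 − 10·4.8 = 0 → T = 223/(8·0.87462) = 31.871 ≈ 31.87 kN.
ΣF_x = 0: O_x − T·cos61° = 0 → O_x = 31.871 × 0.48481 = 15.45 kN.
ΣF_y = 0: O_y + T·sin61° − 35 − 10 = 0 → O_y = 45 − 31.871 × 0.87462 = 17.12 kN.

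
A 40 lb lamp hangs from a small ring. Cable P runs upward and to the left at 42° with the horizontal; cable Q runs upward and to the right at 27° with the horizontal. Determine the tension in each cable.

T_P = 38.18 lb, T_Q = 31.84 lb

ΣF_x = 0: −T_P·cos42° + T_Q·cos27° = 0 → T_Q = 0.834051·T_P.
ΣF_y = 0: T_P·sin42° + T_Q·sin27° = 40.
Substitute: T_P·(0.669131 + 0.834051·0.45399) = 40 → T_P = 38.1759 ≈ 38.18 lb.
Then T_Q = 0.834051 × 38.1759 = 31.84 lb.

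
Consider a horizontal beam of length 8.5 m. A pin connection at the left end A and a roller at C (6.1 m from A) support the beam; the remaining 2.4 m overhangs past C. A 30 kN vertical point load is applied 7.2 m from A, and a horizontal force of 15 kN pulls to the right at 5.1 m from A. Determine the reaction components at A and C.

A_x = -15.00 kN, A_y = -5.410 kN, C_y = 35.41 kN

Taking moments about A: C_y·6.1 − 30·7.2 = 0 → C_y = 216/6.1 = 35.4098 ≈ 35.41 kN.
ΣF_y = 0: A_y + 35.4098 − 30 = 0 → A_y = -5.410 kN.
ΣF_x = 0: A_x + 15 = 0 → A_x = -15.00 kN.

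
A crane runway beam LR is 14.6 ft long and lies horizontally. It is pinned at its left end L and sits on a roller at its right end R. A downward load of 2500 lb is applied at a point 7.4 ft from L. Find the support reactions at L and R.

L_x = 0, L_y = 1233 lb, R_y = 1267 lb

Moments about L: R_y·14.6 − 2500·7.4 = 0 → R_y = 18500/14.6 = 1267.12 ≈ 1267 lb.
ΣF_y = 0: L_y + 1267.12 − 2500 = 0 → L_y = 1233 lb.
ΣF_x = 0: no horizontal applied forces, so L_x = 0.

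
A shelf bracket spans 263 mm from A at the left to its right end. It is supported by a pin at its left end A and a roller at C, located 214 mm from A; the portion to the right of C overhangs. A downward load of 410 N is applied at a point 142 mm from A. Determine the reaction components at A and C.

ΣM about A: C_y·214 − 410·142 = 0 → C_y = 58220/214 = 272.056 ≈ 272.1 N.
ΣF_y = 0: A_y + 272.056 − 410 = 0 → A_y = 137.9 N.
ΣF_x = 0: no horizontal applied forces, so A_x = 0.

A_x = 0, A_y = 137.9 N, C_y = 272.1 N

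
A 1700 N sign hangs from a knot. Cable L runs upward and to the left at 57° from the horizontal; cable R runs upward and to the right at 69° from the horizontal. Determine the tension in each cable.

ΣF_x = 0: −T_L·cos57° + T_R·cos69° = 0 → T_R = 1.51978·T_L.
ΣF_y = 0: T_L·sin57° + T_R·sin69° = 1700.
Substitute: T_L·(0.838671 + 1.51978·0.93358) = 1700 → T_L = 753.043 ≈ 753.0 N.
Then T_R = 1.51978 × 753.043 = 1144 N.

T_L = 753.0 N, T_R = 1144 N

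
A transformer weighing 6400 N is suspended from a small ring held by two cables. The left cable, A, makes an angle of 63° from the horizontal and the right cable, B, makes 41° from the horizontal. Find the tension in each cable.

T_A = 4978 N, T_B = 2994 N

ΣF_x = 0: −T_A·cos63° + T_B·cos41° = 0 → T_B = 0.601543·T_A.
ΣF_y = 0: T_A·sin63° + T_B·sin41° = 6400.
Substitute: T_A·(0.891007 + 0.601543·0.656059) = 6400 → T_A = 4978.01 ≈ 4978 N.
Then T_B = 0.601543 × 4978.01 = 2994 N.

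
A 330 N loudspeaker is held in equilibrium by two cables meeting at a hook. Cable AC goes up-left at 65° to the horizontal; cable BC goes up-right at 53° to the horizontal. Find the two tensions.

ΣF_x = 0: −T_AC·cos65° + T_BC·cos53° = 0 → T_BC = 0.702239·T_AC.
ΣF_y = 0: T_AC·sin65° + T_BC·sin53° = 330.
Substitute: T_AC·(0.906308 + 0.702239·0.798636) = 330 → T_AC = 224.927 ≈ 224.9 N.
Then T_BC = 0.702239 × 224.927 = 158.0 N.

T_AC = 224.9 N, T_BC = 158.0 N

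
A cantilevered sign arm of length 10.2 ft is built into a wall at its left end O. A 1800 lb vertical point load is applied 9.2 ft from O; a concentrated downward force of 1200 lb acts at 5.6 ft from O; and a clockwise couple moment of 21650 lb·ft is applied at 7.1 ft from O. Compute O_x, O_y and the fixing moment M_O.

ΣF_x = 0: O_x = 0.
ΣF_y = 0: O_y − 1800 − 1200 = 0 → O_y = 3000 lb.
ΣM about O: M_O − 1800·9.2 − 1200·5.6 − 21650 = 0 → M_O = 44930 lb·ft.

O_x = 0, O_y = 3000 lb, M_O = 44930 lb·ft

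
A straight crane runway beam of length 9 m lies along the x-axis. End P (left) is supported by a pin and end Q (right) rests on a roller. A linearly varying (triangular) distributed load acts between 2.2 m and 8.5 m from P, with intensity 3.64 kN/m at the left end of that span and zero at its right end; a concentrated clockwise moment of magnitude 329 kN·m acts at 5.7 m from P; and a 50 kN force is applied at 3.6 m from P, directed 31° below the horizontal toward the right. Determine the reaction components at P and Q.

Resultant of the triangular load: ½ × 3.64 × 6.3 = 11.466 kN, acting at 4.3 m from P (one-third of the span from the peak).
Moments about P: Q_y·9 − (½·3.64·6.3)·4.3 − 329 − 50·sin31°·3.6 = 0 → Q_y = 471.011/9 = 52.3346 ≈ 52.33 kN.
ΣF_y = 0: P_y + 52.3346 − ½·3.64·6.3 − 50·sin31° = 0 → P_y = -15.12 kN.
ΣF_x = 0: P_x + 50·cos31° = 0 → P_x = -42.86 kN.

P_x = -42.86 kN, P_y = -15.12 kN, Q_y = 52.33 kN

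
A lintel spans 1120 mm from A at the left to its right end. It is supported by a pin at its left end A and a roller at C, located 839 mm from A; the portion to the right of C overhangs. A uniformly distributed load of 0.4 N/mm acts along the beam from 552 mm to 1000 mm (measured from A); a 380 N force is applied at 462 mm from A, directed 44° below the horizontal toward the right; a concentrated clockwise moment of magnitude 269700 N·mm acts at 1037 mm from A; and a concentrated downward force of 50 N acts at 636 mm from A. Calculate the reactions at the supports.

A_x = -273.3 N, A_y = -177.3 N, C_y = 670.5 N

Resultant of the distributed load: 0.4 × 448 = 179.2 N at 776 mm from A.
Moments about A: C_y·839 − (0.4·448)·776 − 380·sin44°·462 − 269700 − 50·636 = 0 → C_y = 562513/839 = 670.456 ≈ 670.5 N.
ΣF_y = 0: A_y + 670.456 − 0.4·448 − 380·sin44° − 50 = 0 → A_y = -177.3 N.
ΣF_x = 0: A_x + 380·cos44° = 0 → A_x = -273.3 N.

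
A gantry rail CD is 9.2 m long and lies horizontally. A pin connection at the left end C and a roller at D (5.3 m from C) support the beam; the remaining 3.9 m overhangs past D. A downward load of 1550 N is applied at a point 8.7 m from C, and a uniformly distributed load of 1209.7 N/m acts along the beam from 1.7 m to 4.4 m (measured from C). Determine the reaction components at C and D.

C_x = 0, C_y = 392.3 N, D_y = 4424 N

Resultant of the distributed load: 1209.7 × 2.7 = 3266.19 N at 3.05 m from C.
Taking moments about C: D_y·5.3 − 1550·8.7 − (1209.7·2.7)·3.05 = 0 → D_y = 23446.8795/5.3 = 4423.94 ≈ 4424 N.
ΣF_y = 0: C_y + 4423.94 − 1550 − 1209.7·2.7 = 0 → C_y = 392.3 N.
ΣF_x = 0: no horizontal applied forces, so C_x = 0.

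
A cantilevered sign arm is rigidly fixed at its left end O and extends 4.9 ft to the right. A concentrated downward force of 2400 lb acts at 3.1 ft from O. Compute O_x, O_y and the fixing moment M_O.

O_x = 0, O_y = 2400 lb, M_O = 7440 lb·ft

ΣF_x = 0: O_x = 0.
ΣF_y = 0: O_y − 2400 = 0 → O_y = 2400 lb.
ΣM about O: M_O − 2400·3.1 = 0 → M_O = 7440 lb·ft.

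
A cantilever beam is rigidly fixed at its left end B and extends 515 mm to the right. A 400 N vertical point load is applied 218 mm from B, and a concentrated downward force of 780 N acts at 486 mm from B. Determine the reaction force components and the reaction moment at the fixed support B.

B_x = 0, B_y = 1180 N, M_B = 466300 N·mm

ΣF_x = 0: B_x = 0.
ΣF_y = 0: B_y − 400 − 780 = 0 → B_y = 1180 N.
ΣM about B: M_B − 400·218 − 780·486 = 0 → M_B = 466300 N·mm.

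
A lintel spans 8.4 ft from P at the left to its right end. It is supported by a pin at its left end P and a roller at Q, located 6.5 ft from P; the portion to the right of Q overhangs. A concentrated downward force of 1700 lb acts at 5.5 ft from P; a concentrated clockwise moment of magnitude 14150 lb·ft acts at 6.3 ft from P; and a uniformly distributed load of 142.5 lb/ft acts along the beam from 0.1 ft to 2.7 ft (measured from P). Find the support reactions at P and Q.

P_x = 0, P_y = -1625 lb, Q_y = 3695 lb

Resultant of the distributed load: 142.5 × 2.6 = 370.5 lb at 1.4 ft from P.
Moments about P: Q_y·6.5 − 1700·5.5 − 14150 − (142.5·2.6)·1.4 = 0 → Q_y = 24018.7/6.5 = 3695.18 ≈ 3695 lb.
ΣF_y = 0: P_y + 3695.18 − 1700 − 142.5·2.6 = 0 → P_y = -1625 lb.
ΣF_x = 0: no horizontal applied forces, so P_x = 0.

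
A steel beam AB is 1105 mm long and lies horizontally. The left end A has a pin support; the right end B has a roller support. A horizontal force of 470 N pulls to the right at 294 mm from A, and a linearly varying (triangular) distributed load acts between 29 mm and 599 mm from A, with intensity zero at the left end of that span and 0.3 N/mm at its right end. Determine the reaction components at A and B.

A_x = -470.0 N, A_y = 53.85 N, B_y = 31.65 N

Resultant of the triangular load: ½ × 0.3 × 570 = 85.5 N, acting at 409 mm from A (one-third of the span from the peak).
Moments about A: B_y·1105 − (½·0.3·570)·409 = 0 → B_y = 34969.5/1105 = 31.6466 ≈ 31.65 N.
ΣF_y = 0: A_y + 31.6466 − ½·0.3·570 = 0 → A_y = 53.85 N.
ΣF_x = 0: A_x + 470 = 0 → A_x = -470.0 N.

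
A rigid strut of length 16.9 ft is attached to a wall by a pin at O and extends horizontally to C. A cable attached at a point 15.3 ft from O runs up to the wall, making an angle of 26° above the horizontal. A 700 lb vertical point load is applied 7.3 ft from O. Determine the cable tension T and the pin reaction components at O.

ΣM about O: T·sin26°·15.3 − 700·7.3 = 0 → T = 5110/(15.3·0.438371) = 761.882 ≈ 761.9 lb.
ΣF_x = 0: O_x − T·cos26° = 0 → O_x = 761.882 × 0.898794 = 684.8 lb.
ΣF_y = 0: O_y + T·sin26° − 700 = 0 → O_y = 700 − 761.882 × 0.438371 = 366.0 lb.

T = 761.9 lb, O_x = 684.8 lb, O_y = 366.0 lb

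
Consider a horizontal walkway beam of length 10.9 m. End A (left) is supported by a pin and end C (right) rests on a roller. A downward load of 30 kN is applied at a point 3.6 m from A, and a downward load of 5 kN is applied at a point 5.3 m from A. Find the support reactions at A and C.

A_x = 0, A_y = 22.66 kN, C_y = 12.34 kN

Taking moments about A: C_y·10.9 − 30·3.6 − 5·5.3 = 0 → C_y = 134.5/10.9 = 12.3394 ≈ 12.34 kN.
ΣF_y = 0: A_y + 12.3394 − 30 − 5 = 0 → A_y = 22.66 kN.
ΣF_x = 0: no horizontal applied forces, so A_x = 0.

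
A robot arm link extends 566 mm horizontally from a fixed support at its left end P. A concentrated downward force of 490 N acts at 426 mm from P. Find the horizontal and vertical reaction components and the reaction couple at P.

ΣF_x = 0: P_x = 0.
ΣF_y = 0: P_y − 490 = 0 → P_y = 490.0 N.
ΣM about P: M_P − 490·426 = 0 → M_P = 208700 N·mm.

P_x = 0, P_y = 490.0 N, M_P = 208700 N·mm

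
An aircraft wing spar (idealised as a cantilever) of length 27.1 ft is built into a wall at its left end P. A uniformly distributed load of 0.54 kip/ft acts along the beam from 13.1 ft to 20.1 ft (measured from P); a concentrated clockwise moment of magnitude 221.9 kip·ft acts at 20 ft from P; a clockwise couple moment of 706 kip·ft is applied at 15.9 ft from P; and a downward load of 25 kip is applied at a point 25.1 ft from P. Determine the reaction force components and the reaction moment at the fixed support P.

Resultant of the distributed load: 0.54 × 7 = 3.78 kip at 16.6 ft from P.
ΣF_x = 0: P_x = 0.
ΣF_y = 0: P_y − 0.54·7 − 25 = 0 → P_y = 28.78 kip.
ΣM about P: M_P − (0.54·7)·16.6 − 221.9 − 706 − 25·25.1 = 0 → M_P = 1618 kip·ft.

P_x = 0, P_y = 28.78 kip, M_P = 1618 kip·ft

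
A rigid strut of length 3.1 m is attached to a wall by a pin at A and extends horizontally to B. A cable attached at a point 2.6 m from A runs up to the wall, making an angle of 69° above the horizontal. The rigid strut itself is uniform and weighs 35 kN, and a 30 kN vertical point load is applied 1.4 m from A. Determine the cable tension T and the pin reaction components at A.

ΣM about A: T·sin69°·2.6 − 35·1.55 − 30·1.4 = 0 → T = 96.25/(2.6·0.93358) = 39.653 ≈ 39.65 kN.
ΣF_x = 0: A_x − T·cos69° = 0 → A_x = 39.653 × 0.358368 = 14.21 kN.
ΣF_y = 0: A_y + T·sin69° − 35 − 30 = 0 → A_y = 65 − 39.653 × 0.93358 = 27.98 kN.

T = 39.65 kN, A_x = 14.21 kN, A_y = 27.98 kN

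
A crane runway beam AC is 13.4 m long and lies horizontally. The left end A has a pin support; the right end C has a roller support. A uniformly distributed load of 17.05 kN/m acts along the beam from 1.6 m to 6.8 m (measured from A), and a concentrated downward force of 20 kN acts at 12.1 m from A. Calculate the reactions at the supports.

Resultant of the distributed load: 17.05 × 5.2 = 88.66 kN at 4.2 m from A.
Taking moments about A: C_y·13.4 − (17.05·5.2)·4.2 − 20·12.1 = 0 → C_y = 614.372/13.4 = 45.8487 ≈ 45.85 kN.
ΣF_y = 0: A_y + 45.8487 − 17.05·5.2 − 20 = 0 → A_y = 62.81 kN.
ΣF_x = 0: no horizontal applied forces, so A_x = 0.

A_x = 0, A_y = 62.81 kN, C_y = 45.85 kN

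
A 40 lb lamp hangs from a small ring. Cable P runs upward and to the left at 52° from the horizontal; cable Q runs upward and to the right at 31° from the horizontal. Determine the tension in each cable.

ΣF_x = 0: −T_P·cos52° + T_Q·cos31° = 0 → T_Q = 0.718251·T_P.
ΣF_y = 0: T_P·sin52° + T_Q·sin31° = 40.
Substitute: T_P·(0.788011 + 0.718251·0.515038) = 40 → T_P = 34.5442 ≈ 34.54 lb.
Then T_Q = 0.718251 × 34.5442 = 24.81 lb.

T_P = 34.54 lb, T_Q = 24.81 lb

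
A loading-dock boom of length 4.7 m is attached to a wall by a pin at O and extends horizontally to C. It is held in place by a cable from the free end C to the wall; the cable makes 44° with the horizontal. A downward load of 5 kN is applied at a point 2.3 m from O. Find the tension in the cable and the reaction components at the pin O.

T = 3.522 kN, O_x = 2.534 kN, O_y = 2.553 kN

ΣM about O: T·sin44°·4.7 − 5·2.3 = 0 → T = 11.5/(4.7·0.694658) = 3.52232 ≈ 3.522 kN.
ΣF_x = 0: O_x − T·cos44° = 0 → O_x = 3.52232 × 0.71934 = 2.534 kN.
ΣF_y = 0: O_y + T·sin44° − 5 = 0 → O_y = 5 − 3.52232 × 0.694658 = 2.553 kN.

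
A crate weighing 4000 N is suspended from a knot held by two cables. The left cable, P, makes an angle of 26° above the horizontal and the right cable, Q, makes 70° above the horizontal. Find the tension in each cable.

ΣF_x = 0: −T_P·cos26° + T_Q·cos70° = 0 → T_Q = 2.6279·T_P.
ΣF_y = 0: T_P·sin26° + T_Q·sin70° = 4000.
Substitute: T_P·(0.438371 + 2.6279·0.939693) = 4000 → T_P = 1375.62 ≈ 1376 N.
Then T_Q = 2.6279 × 1375.62 = 3615 N.

T_P = 1376 N, T_Q = 3615 N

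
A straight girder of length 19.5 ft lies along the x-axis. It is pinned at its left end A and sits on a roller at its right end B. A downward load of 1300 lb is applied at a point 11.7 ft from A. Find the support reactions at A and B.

Moments about A: B_y·19.5 − 1300·11.7 = 0 → B_y = 15210/19.5 = 780.0 lb.
ΣF_y = 0: A_y + 780 − 1300 = 0 → A_y = 520.0 lb.
ΣF_x = 0: no horizontal applied forces, so A_x = 0.

A_x = 0, A_y = 520.0 lb, B_y = 780.0 lb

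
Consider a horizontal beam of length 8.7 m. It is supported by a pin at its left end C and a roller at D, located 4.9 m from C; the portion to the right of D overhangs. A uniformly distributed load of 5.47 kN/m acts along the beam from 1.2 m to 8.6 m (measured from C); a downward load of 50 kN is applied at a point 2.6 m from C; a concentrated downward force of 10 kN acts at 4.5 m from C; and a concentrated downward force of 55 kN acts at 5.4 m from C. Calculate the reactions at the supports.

C_x = 0, C_y = 18.67 kN, D_y = 136.8 kN

Resultant of the distributed load: 5.47 × 7.4 = 40.478 kN at 4.9 m from C.
Moments about C: D_y·4.9 − (5.47·7.4)·4.9 − 50·2.6 − 10·4.5 − 55·5.4 = 0 → D_y = 670.3422/4.9 = 136.805 ≈ 136.8 kN.
ΣF_y = 0: C_y + 136.805 − 5.47·7.4 − 50 − 10 − 55 = 0 → C_y = 18.67 kN.
ΣF_x = 0: no horizontal applied forces, so C_x = 0.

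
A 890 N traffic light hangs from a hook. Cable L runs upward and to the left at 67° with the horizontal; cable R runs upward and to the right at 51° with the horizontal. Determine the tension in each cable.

T_L = 634.3 N, T_R = 393.9 N

ΣF_x = 0: −T_L·cos67° + T_R·cos51° = 0 → T_R = 0.620878·T_L.
ΣF_y = 0: T_L·sin67° + T_R·sin51° = 890.
Substitute: T_L·(0.920505 + 0.620878·0.777146) = 890 → T_L = 634.347 ≈ 634.3 N.
Then T_R = 0.620878 × 634.347 = 393.9 N.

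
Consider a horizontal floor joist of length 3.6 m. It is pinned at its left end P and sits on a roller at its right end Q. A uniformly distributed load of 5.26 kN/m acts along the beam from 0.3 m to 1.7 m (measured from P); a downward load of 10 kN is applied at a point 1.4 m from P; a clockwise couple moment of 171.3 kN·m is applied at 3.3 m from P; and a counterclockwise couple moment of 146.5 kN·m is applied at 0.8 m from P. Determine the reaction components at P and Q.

P_x = 0, P_y = 4.541 kN, Q_y = 12.82 kN

Resultant of the distributed load: 5.26 × 1.4 = 7.364 kN at 1 m from P.
Taking moments about P: Q_y·3.6 − (5.26·1.4)·1 − 10·1.4 − 171.3 + 146.5 = 0 → Q_y = 46.164/3.6 = 12.8233 ≈ 12.82 kN.
ΣF_y = 0: P_y + 12.8233 − 5.26·1.4 − 10 = 0 → P_y = 4.541 kN.
ΣF_x = 0: no horizontal applied forces, so P_x = 0.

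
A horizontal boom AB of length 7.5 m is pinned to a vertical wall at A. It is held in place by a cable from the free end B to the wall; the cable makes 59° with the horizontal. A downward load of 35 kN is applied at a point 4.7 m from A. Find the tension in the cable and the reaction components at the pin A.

ΣM about A: T·sin59°·7.5 − 35·4.7 = 0 → T = 164.5/(7.5·0.857167) = 25.5882 ≈ 25.59 kN.
ΣF_x = 0: A_x − T·cos59° = 0 → A_x = 25.5882 × 0.515038 = 13.18 kN.
ΣF_y = 0: A_y + T·sin59° − 35 = 0 → A_y = 35 − 25.5882 × 0.857167 = 13.07 kN.

T = 25.59 kN, A_x = 13.18 kN, A_y = 13.07 kN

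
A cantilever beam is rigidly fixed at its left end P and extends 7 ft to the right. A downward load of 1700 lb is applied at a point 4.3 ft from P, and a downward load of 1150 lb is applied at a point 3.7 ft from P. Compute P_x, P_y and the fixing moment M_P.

P_x = 0, P_y = 2850 lb, M_P = 11560 lb·ft

ΣF_x = 0: P_x = 0.
ΣF_y = 0: P_y − 1700 − 1150 = 0 → P_y = 2850 lb.
ΣM about P: M_P − 1700·4.3 − 1150·3.7 = 0 → M_P = 11560 lb·ft.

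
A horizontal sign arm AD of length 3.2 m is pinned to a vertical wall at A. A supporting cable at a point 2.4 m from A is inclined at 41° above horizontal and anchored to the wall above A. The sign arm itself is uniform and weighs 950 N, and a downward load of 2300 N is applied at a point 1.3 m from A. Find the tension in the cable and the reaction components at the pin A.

ΣM about A: T·sin41°·2.4 − 950·1.6 − 2300·1.3 = 0 → T = 4510/(2.4·0.656059) = 2864.33 ≈ 2864 N.
ΣF_x = 0: A_x − T·cos41° = 0 → A_x = 2864.33 × 0.75471 = 2162 N.
ΣF_y = 0: A_y + T·sin41° − 950 − 2300 = 0 → A_y = 3250 − 2864.33 × 0.656059 = 1371 N.

T = 2864 N, A_x = 2162 N, A_y = 1371 N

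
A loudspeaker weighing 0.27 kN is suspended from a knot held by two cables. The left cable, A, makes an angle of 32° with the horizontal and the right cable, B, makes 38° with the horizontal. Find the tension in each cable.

ΣF_x = 0: −T_A·cos32° + T_B·cos38° = 0 → T_B = 1.07619·T_A.
ΣF_y = 0: T_A·sin32° + T_B·sin38° = 0.27.
Substitute: T_A·(0.529919 + 1.07619·0.615661) = 0.27 → T_A = 0.226418 ≈ 0.2264 kN.
Then T_B = 1.07619 × 0.226418 = 0.2437 kN.

T_A = 0.2264 kN, T_B = 0.2437 kN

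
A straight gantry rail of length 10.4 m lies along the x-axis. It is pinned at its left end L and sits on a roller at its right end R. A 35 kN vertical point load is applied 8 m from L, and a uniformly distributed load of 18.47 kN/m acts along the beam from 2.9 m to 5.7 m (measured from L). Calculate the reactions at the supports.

Resultant of the distributed load: 18.47 × 2.8 = 51.716 kN at 4.3 m from L.
Taking moments about L: R_y·10.4 − 35·8 − (18.47·2.8)·4.3 = 0 → R_y = 502.3788/10.4 = 48.3057 ≈ 48.31 kN.
ΣF_y = 0: L_y + 48.3057 − 35 − 18.47·2.8 = 0 → L_y = 38.41 kN.
ΣF_x = 0: no horizontal applied forces, so L_x = 0.

L_x = 0, L_y = 38.41 kN, R_y = 48.31 kN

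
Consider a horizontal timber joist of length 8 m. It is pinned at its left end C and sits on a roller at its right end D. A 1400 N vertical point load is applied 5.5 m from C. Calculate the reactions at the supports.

C_x = 0, C_y = 437.5 N, D_y = 962.5 N

Taking moments about C: D_y·8 − 1400·5.5 = 0 → D_y = 7700/8 = 962.5 N.
ΣF_y = 0: C_y + 962.5 − 1400 = 0 → C_y = 437.5 N.
ΣF_x = 0: no horizontal applied forces, so C_x = 0.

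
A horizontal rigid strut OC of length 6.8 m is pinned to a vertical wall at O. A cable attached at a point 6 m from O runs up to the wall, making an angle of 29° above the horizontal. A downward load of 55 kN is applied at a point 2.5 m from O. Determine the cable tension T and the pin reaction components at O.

ΣM about O: T·sin29°·6 − 55·2.5 = 0 → T = 137.5/(6·0.48481) = 47.2694 ≈ 47.27 kN.
ΣF_x = 0: O_x − T·cos29° = 0 → O_x = 47.2694 × 0.87462 = 41.34 kN.
ΣF_y = 0: O_y + T·sin29° − 55 = 0 → O_y = 55 − 47.2694 × 0.48481 = 32.08 kN.

T = 47.27 kN, O_x = 41.34 kN, O_y = 32.08 kN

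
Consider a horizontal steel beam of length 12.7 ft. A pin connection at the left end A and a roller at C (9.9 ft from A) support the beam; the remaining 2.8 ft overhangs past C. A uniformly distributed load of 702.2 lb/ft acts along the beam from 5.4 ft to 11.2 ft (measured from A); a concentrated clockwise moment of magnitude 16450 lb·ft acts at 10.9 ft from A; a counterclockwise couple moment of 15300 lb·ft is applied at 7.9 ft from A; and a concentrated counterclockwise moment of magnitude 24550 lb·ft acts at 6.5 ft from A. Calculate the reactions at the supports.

A_x = 0, A_y = 3022 lb, C_y = 1051 lb

Resultant of the distributed load: 702.2 × 5.8 = 4072.76 lb at 8.3 ft from A.
Moments about A: C_y·9.9 − (702.2·5.8)·8.3 − 16450 + 15300 + 24550 = 0 → C_y = 10403.908/9.9 = 1050.9 ≈ 1051 lb.
ΣF_y = 0: A_y + 1050.9 − 702.2·5.8 = 0 → A_y = 3022 lb.
ΣF_x = 0: no horizontal applied forces, so A_x = 0.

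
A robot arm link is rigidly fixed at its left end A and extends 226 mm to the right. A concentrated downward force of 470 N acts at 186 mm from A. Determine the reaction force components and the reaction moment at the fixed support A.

A_x = 0, A_y = 470.0 N, M_A = 87420 N·mm

ΣF_x = 0: A_x = 0.
ΣF_y = 0: A_y − 470 = 0 → A_y = 470.0 N.
ΣM about A: M_A − 470·186 = 0 → M_A = 87420 N·mm.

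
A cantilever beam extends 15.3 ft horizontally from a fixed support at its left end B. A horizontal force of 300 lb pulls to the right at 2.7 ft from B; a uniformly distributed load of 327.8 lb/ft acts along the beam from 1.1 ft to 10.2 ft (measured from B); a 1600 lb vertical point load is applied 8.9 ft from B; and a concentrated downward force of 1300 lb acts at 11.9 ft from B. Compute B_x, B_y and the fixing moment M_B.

B_x = -300.0 lb, B_y = 5883 lb, M_B = 46560 lb·ft

Resultant of the distributed load: 327.8 × 9.1 = 2982.98 lb at 5.65 ft from B.
ΣF_x = 0: B_x + 300 = 0 → B_x = -300.0 lb.
ΣF_y = 0: B_y − 327.8·9.1 − 1600 − 1300 = 0 → B_y = 5883 lb.
ΣM about B: M_B − (327.8·9.1)·5.65 − 1600·8.9 − 1300·11.9 = 0 → M_B = 46560 lb·ft.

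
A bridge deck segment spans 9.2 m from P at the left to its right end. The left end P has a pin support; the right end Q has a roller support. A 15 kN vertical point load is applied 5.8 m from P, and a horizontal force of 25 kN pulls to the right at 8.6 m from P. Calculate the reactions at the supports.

Moments about P: Q_y·9.2 − 15·5.8 = 0 → Q_y = 87/9.2 = 9.45652 ≈ 9.457 kN.
ΣF_y = 0: P_y + 9.45652 − 15 = 0 → P_y = 5.543 kN.
ΣF_x = 0: P_x + 25 = 0 → P_x = -25.00 kN.

P_x = -25.00 kN, P_y = 5.543 kN, Q_y = 9.457 kN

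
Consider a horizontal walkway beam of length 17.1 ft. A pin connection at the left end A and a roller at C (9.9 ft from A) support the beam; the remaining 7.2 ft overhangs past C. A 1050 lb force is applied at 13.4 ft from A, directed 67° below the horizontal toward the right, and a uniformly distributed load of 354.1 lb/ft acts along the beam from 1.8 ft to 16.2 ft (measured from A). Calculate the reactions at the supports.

Resultant of the distributed load: 354.1 × 14.4 = 5099.04 lb at 9 ft from A.
Moments about A: C_y·9.9 − 1050·sin67°·13.4 − (354.1·14.4)·9 = 0 → C_y = 58842.9/9.9 = 5943.73 ≈ 5944 lb.
ΣF_y = 0: A_y + 5943.73 − 1050·sin67° − 354.1·14.4 = 0 → A_y = 121.8 lb.
ΣF_x = 0: A_x + 1050·cos67° = 0 → A_x = -410.3 lb.

A_x = -410.3 lb, A_y = 121.8 lb, C_y = 5944 lb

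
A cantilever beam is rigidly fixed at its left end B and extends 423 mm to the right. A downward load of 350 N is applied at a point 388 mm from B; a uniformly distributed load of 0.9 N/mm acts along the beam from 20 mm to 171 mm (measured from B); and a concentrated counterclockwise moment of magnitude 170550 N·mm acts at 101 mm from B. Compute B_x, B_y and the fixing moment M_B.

B_x = 0, B_y = 485.9 N, M_B = -21770 N·mm

Resultant of the distributed load: 0.9 × 151 = 135.9 N at 95.5 mm from B.
ΣF_x = 0: B_x = 0.
ΣF_y = 0: B_y − 350 − 0.9·151 = 0 → B_y = 485.9 N.
ΣM about B: M_B − 350·388 − (0.9·151)·95.5 + 170550 = 0 → M_B = -21770 N·mm.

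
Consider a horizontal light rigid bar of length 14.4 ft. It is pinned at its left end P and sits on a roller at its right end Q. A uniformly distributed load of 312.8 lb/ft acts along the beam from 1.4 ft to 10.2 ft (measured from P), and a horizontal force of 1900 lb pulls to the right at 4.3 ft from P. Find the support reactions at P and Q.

P_x = -1900 lb, P_y = 1644 lb, Q_y = 1109 lb

Resultant of the distributed load: 312.8 × 8.8 = 2752.64 lb at 5.8 ft from P.
ΣM about P: Q_y·14.4 − (312.8·8.8)·5.8 = 0 → Q_y = 15965.312/14.4 = 1108.7 ≈ 1109 lb.
ΣF_y = 0: P_y + 1108.7 − 312.8·8.8 = 0 → P_y = 1644 lb.
ΣF_x = 0: P_x + 1900 = 0 → P_x = -1900 lb.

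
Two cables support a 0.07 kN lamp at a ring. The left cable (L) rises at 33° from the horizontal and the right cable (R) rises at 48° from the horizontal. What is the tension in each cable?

ΣF_x = 0: −T_L·cos33° + T_R·cos48° = 0 → T_R = 1.25337·T_L.
ΣF_y = 0: T_L·sin33° + T_R·sin48° = 0.07.
Substitute: T_L·(0.544639 + 1.25337·0.743145) = 0.07 → T_L = 0.0474231 ≈ 0.04742 kN.
Then T_R = 1.25337 × 0.0474231 = 0.05944 kN.

T_L = 0.04742 kN, T_R = 0.05944 kN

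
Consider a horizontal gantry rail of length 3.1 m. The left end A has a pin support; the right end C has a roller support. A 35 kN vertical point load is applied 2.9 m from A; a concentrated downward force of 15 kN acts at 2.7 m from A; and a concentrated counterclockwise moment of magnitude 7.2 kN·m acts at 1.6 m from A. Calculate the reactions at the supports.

Taking moments about A: C_y·3.1 − 35·2.9 − 15·2.7 + 7.2 = 0 → C_y = 134.8/3.1 = 43.4839 ≈ 43.48 kN.
ΣF_y = 0: A_y + 43.4839 − 35 − 15 = 0 → A_y = 6.516 kN.
ΣF_x = 0: no horizontal applied forces, so A_x = 0.

A_x = 0, A_y = 6.516 kN, C_y = 43.48 kN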